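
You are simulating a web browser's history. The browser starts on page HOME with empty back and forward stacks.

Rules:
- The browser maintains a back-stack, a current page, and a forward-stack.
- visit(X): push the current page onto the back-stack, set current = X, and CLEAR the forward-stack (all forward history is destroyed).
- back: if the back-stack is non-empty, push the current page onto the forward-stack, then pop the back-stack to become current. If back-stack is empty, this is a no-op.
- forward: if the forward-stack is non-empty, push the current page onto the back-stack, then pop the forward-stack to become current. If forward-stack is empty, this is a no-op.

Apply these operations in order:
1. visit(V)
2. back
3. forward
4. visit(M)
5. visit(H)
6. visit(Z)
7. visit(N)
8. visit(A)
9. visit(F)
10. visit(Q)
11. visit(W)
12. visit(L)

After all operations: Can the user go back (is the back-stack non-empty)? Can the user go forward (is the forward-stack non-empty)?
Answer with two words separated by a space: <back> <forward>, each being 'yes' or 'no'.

Answer: yes no

Derivation:
After 1 (visit(V)): cur=V back=1 fwd=0
After 2 (back): cur=HOME back=0 fwd=1
After 3 (forward): cur=V back=1 fwd=0
After 4 (visit(M)): cur=M back=2 fwd=0
After 5 (visit(H)): cur=H back=3 fwd=0
After 6 (visit(Z)): cur=Z back=4 fwd=0
After 7 (visit(N)): cur=N back=5 fwd=0
After 8 (visit(A)): cur=A back=6 fwd=0
After 9 (visit(F)): cur=F back=7 fwd=0
After 10 (visit(Q)): cur=Q back=8 fwd=0
After 11 (visit(W)): cur=W back=9 fwd=0
After 12 (visit(L)): cur=L back=10 fwd=0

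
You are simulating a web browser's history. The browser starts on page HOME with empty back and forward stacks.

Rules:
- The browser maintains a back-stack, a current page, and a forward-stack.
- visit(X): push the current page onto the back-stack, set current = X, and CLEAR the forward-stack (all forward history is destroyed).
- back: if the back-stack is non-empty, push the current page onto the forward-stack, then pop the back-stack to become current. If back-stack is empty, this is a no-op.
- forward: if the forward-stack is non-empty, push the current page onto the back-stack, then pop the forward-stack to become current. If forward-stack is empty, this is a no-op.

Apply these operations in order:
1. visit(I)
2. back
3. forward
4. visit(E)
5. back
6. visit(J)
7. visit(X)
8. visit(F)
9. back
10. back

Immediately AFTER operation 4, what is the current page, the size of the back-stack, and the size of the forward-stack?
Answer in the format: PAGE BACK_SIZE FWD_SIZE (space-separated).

After 1 (visit(I)): cur=I back=1 fwd=0
After 2 (back): cur=HOME back=0 fwd=1
After 3 (forward): cur=I back=1 fwd=0
After 4 (visit(E)): cur=E back=2 fwd=0

E 2 0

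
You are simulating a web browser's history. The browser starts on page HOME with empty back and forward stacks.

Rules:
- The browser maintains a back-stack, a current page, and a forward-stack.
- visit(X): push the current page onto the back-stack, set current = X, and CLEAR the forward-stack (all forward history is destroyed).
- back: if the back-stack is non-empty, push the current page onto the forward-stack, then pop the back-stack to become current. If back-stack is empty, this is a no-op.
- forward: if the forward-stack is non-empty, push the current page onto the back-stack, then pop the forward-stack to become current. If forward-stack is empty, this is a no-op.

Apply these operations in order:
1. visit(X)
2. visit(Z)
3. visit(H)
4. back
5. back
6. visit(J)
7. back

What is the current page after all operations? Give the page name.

Answer: X

Derivation:
After 1 (visit(X)): cur=X back=1 fwd=0
After 2 (visit(Z)): cur=Z back=2 fwd=0
After 3 (visit(H)): cur=H back=3 fwd=0
After 4 (back): cur=Z back=2 fwd=1
After 5 (back): cur=X back=1 fwd=2
After 6 (visit(J)): cur=J back=2 fwd=0
After 7 (back): cur=X back=1 fwd=1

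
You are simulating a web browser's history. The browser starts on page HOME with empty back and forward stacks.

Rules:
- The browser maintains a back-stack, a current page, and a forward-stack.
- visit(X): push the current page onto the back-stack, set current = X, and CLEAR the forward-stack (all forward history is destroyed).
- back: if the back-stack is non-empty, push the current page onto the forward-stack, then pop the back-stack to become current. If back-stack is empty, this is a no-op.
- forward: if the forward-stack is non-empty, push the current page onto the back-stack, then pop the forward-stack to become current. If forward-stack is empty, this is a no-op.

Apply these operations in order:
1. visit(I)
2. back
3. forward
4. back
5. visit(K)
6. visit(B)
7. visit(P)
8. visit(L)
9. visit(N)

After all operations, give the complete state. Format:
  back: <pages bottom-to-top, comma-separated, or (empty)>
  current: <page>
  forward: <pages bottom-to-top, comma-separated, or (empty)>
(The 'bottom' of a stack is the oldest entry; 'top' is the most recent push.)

Answer: back: HOME,K,B,P,L
current: N
forward: (empty)

Derivation:
After 1 (visit(I)): cur=I back=1 fwd=0
After 2 (back): cur=HOME back=0 fwd=1
After 3 (forward): cur=I back=1 fwd=0
After 4 (back): cur=HOME back=0 fwd=1
After 5 (visit(K)): cur=K back=1 fwd=0
After 6 (visit(B)): cur=B back=2 fwd=0
After 7 (visit(P)): cur=P back=3 fwd=0
After 8 (visit(L)): cur=L back=4 fwd=0
After 9 (visit(N)): cur=N back=5 fwd=0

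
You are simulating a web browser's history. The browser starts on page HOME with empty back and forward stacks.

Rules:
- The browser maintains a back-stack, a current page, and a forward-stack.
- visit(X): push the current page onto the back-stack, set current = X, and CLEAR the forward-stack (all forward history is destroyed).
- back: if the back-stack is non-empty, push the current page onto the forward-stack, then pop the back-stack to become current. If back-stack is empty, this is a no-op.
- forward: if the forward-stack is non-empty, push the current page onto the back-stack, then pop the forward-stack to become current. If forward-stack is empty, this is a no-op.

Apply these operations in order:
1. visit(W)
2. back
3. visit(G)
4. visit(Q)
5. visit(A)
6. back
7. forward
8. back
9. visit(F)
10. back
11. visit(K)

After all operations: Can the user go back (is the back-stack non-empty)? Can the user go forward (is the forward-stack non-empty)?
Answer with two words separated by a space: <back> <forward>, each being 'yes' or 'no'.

After 1 (visit(W)): cur=W back=1 fwd=0
After 2 (back): cur=HOME back=0 fwd=1
After 3 (visit(G)): cur=G back=1 fwd=0
After 4 (visit(Q)): cur=Q back=2 fwd=0
After 5 (visit(A)): cur=A back=3 fwd=0
After 6 (back): cur=Q back=2 fwd=1
After 7 (forward): cur=A back=3 fwd=0
After 8 (back): cur=Q back=2 fwd=1
After 9 (visit(F)): cur=F back=3 fwd=0
After 10 (back): cur=Q back=2 fwd=1
After 11 (visit(K)): cur=K back=3 fwd=0

Answer: yes no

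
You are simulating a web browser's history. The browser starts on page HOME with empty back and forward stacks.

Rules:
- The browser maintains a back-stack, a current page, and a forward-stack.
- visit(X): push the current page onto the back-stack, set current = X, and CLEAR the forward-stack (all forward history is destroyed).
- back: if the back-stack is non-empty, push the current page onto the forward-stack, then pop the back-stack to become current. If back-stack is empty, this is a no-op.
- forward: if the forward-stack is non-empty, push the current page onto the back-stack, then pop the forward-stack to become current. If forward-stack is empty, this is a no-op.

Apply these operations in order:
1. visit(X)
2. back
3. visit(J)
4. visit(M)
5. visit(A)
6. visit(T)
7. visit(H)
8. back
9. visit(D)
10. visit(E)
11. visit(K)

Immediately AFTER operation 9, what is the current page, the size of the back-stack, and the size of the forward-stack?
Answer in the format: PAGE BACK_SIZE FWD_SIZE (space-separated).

After 1 (visit(X)): cur=X back=1 fwd=0
After 2 (back): cur=HOME back=0 fwd=1
After 3 (visit(J)): cur=J back=1 fwd=0
After 4 (visit(M)): cur=M back=2 fwd=0
After 5 (visit(A)): cur=A back=3 fwd=0
After 6 (visit(T)): cur=T back=4 fwd=0
After 7 (visit(H)): cur=H back=5 fwd=0
After 8 (back): cur=T back=4 fwd=1
After 9 (visit(D)): cur=D back=5 fwd=0

D 5 0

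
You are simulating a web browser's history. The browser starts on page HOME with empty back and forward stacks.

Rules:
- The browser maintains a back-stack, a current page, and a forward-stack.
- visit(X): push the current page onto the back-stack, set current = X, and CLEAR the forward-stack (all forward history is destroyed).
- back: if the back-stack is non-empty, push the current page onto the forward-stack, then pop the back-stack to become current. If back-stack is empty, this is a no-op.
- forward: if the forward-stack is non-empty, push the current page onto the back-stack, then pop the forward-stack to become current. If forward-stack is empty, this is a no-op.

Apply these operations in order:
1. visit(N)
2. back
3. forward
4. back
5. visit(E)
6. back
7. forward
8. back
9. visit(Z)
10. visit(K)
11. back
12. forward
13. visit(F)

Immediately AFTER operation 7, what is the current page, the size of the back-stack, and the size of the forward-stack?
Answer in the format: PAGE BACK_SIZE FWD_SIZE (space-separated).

After 1 (visit(N)): cur=N back=1 fwd=0
After 2 (back): cur=HOME back=0 fwd=1
After 3 (forward): cur=N back=1 fwd=0
After 4 (back): cur=HOME back=0 fwd=1
After 5 (visit(E)): cur=E back=1 fwd=0
After 6 (back): cur=HOME back=0 fwd=1
After 7 (forward): cur=E back=1 fwd=0

E 1 0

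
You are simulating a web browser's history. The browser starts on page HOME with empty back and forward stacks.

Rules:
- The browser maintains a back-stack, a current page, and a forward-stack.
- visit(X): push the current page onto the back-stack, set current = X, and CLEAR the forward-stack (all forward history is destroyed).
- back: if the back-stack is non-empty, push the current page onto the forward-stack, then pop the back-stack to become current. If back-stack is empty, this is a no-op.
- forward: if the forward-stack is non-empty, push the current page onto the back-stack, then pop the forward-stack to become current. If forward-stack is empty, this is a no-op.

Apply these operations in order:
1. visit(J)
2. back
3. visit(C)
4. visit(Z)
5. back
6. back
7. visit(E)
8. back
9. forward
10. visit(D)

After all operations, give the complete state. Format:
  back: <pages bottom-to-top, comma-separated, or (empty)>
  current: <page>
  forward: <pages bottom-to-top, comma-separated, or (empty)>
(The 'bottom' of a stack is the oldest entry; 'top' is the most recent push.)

After 1 (visit(J)): cur=J back=1 fwd=0
After 2 (back): cur=HOME back=0 fwd=1
After 3 (visit(C)): cur=C back=1 fwd=0
After 4 (visit(Z)): cur=Z back=2 fwd=0
After 5 (back): cur=C back=1 fwd=1
After 6 (back): cur=HOME back=0 fwd=2
After 7 (visit(E)): cur=E back=1 fwd=0
After 8 (back): cur=HOME back=0 fwd=1
After 9 (forward): cur=E back=1 fwd=0
After 10 (visit(D)): cur=D back=2 fwd=0

Answer: back: HOME,E
current: D
forward: (empty)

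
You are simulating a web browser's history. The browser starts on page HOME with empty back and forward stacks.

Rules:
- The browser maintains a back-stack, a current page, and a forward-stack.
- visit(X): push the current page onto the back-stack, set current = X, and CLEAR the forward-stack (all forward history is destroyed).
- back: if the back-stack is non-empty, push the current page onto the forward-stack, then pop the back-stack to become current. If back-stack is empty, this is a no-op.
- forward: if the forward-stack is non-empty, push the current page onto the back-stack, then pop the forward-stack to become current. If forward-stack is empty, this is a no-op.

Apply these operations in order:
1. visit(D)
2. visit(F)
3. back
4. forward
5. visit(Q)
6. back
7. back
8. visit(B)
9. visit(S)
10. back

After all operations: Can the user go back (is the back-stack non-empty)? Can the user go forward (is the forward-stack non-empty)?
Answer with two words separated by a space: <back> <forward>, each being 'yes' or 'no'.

After 1 (visit(D)): cur=D back=1 fwd=0
After 2 (visit(F)): cur=F back=2 fwd=0
After 3 (back): cur=D back=1 fwd=1
After 4 (forward): cur=F back=2 fwd=0
After 5 (visit(Q)): cur=Q back=3 fwd=0
After 6 (back): cur=F back=2 fwd=1
After 7 (back): cur=D back=1 fwd=2
After 8 (visit(B)): cur=B back=2 fwd=0
After 9 (visit(S)): cur=S back=3 fwd=0
After 10 (back): cur=B back=2 fwd=1

Answer: yes yes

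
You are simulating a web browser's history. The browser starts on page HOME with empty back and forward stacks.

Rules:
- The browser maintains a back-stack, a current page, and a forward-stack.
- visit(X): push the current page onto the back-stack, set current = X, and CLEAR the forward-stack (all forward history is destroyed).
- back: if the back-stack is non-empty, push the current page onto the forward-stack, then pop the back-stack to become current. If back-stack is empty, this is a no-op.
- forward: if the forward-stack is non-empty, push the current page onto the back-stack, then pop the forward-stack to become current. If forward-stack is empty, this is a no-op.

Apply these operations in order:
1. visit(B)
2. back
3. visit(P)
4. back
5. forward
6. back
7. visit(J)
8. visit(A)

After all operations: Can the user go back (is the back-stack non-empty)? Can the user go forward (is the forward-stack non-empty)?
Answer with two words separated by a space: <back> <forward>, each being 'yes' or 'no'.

After 1 (visit(B)): cur=B back=1 fwd=0
After 2 (back): cur=HOME back=0 fwd=1
After 3 (visit(P)): cur=P back=1 fwd=0
After 4 (back): cur=HOME back=0 fwd=1
After 5 (forward): cur=P back=1 fwd=0
After 6 (back): cur=HOME back=0 fwd=1
After 7 (visit(J)): cur=J back=1 fwd=0
After 8 (visit(A)): cur=A back=2 fwd=0

Answer: yes no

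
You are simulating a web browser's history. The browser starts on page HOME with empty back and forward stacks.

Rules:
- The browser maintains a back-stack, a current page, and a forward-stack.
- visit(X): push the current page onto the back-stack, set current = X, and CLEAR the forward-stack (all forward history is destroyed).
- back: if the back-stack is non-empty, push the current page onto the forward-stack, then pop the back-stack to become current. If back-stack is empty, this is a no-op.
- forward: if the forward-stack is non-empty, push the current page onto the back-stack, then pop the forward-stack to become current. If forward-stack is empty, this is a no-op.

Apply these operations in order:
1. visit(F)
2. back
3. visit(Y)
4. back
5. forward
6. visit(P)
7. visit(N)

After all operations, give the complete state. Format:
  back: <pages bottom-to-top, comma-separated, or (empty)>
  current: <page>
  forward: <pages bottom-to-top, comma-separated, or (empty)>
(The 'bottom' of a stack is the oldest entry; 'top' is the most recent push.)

Answer: back: HOME,Y,P
current: N
forward: (empty)

Derivation:
After 1 (visit(F)): cur=F back=1 fwd=0
After 2 (back): cur=HOME back=0 fwd=1
After 3 (visit(Y)): cur=Y back=1 fwd=0
After 4 (back): cur=HOME back=0 fwd=1
After 5 (forward): cur=Y back=1 fwd=0
After 6 (visit(P)): cur=P back=2 fwd=0
After 7 (visit(N)): cur=N back=3 fwd=0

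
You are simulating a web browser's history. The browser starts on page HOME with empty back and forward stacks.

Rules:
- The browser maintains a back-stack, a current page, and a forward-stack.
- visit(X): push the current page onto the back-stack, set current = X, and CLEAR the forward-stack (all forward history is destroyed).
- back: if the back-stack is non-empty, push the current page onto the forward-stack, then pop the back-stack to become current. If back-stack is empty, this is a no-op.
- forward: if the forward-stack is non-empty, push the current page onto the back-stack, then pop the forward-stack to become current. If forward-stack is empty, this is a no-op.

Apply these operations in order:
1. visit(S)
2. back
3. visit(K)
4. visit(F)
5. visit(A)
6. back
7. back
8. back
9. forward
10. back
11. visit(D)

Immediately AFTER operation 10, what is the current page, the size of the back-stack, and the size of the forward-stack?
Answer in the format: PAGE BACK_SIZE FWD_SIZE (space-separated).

After 1 (visit(S)): cur=S back=1 fwd=0
After 2 (back): cur=HOME back=0 fwd=1
After 3 (visit(K)): cur=K back=1 fwd=0
After 4 (visit(F)): cur=F back=2 fwd=0
After 5 (visit(A)): cur=A back=3 fwd=0
After 6 (back): cur=F back=2 fwd=1
After 7 (back): cur=K back=1 fwd=2
After 8 (back): cur=HOME back=0 fwd=3
After 9 (forward): cur=K back=1 fwd=2
After 10 (back): cur=HOME back=0 fwd=3

HOME 0 3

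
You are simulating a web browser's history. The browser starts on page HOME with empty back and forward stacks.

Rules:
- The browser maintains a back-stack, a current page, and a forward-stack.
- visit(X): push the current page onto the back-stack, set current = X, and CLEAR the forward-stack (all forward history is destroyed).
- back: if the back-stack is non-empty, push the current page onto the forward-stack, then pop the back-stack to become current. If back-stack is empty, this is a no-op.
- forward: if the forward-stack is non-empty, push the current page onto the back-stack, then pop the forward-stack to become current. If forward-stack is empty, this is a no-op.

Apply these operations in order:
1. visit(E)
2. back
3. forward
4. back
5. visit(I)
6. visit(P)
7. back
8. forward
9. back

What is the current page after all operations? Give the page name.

After 1 (visit(E)): cur=E back=1 fwd=0
After 2 (back): cur=HOME back=0 fwd=1
After 3 (forward): cur=E back=1 fwd=0
After 4 (back): cur=HOME back=0 fwd=1
After 5 (visit(I)): cur=I back=1 fwd=0
After 6 (visit(P)): cur=P back=2 fwd=0
After 7 (back): cur=I back=1 fwd=1
After 8 (forward): cur=P back=2 fwd=0
After 9 (back): cur=I back=1 fwd=1

Answer: I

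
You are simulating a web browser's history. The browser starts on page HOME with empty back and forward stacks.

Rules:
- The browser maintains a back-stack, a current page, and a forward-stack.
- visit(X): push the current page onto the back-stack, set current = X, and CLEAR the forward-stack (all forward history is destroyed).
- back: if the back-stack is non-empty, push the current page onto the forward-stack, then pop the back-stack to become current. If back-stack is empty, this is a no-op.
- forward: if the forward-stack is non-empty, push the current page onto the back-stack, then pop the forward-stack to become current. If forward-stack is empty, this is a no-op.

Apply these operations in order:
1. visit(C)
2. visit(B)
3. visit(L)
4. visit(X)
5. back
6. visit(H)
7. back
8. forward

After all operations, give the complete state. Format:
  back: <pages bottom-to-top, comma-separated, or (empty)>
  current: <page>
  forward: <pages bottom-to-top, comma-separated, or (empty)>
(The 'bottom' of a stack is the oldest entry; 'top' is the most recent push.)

Answer: back: HOME,C,B,L
current: H
forward: (empty)

Derivation:
After 1 (visit(C)): cur=C back=1 fwd=0
After 2 (visit(B)): cur=B back=2 fwd=0
After 3 (visit(L)): cur=L back=3 fwd=0
After 4 (visit(X)): cur=X back=4 fwd=0
After 5 (back): cur=L back=3 fwd=1
After 6 (visit(H)): cur=H back=4 fwd=0
After 7 (back): cur=L back=3 fwd=1
After 8 (forward): cur=H back=4 fwd=0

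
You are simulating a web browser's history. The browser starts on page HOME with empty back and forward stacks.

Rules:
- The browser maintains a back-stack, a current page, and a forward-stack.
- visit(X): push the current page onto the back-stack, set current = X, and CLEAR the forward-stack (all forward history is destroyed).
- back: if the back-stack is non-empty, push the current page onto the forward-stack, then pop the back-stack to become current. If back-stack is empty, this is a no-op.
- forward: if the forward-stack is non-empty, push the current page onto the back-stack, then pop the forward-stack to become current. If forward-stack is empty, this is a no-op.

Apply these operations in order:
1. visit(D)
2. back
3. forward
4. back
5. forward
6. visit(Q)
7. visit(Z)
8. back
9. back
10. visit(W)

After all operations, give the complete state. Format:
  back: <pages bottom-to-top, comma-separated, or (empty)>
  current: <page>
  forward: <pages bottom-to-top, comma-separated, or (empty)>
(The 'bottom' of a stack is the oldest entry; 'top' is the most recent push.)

Answer: back: HOME,D
current: W
forward: (empty)

Derivation:
After 1 (visit(D)): cur=D back=1 fwd=0
After 2 (back): cur=HOME back=0 fwd=1
After 3 (forward): cur=D back=1 fwd=0
After 4 (back): cur=HOME back=0 fwd=1
After 5 (forward): cur=D back=1 fwd=0
After 6 (visit(Q)): cur=Q back=2 fwd=0
After 7 (visit(Z)): cur=Z back=3 fwd=0
After 8 (back): cur=Q back=2 fwd=1
After 9 (back): cur=D back=1 fwd=2
After 10 (visit(W)): cur=W back=2 fwd=0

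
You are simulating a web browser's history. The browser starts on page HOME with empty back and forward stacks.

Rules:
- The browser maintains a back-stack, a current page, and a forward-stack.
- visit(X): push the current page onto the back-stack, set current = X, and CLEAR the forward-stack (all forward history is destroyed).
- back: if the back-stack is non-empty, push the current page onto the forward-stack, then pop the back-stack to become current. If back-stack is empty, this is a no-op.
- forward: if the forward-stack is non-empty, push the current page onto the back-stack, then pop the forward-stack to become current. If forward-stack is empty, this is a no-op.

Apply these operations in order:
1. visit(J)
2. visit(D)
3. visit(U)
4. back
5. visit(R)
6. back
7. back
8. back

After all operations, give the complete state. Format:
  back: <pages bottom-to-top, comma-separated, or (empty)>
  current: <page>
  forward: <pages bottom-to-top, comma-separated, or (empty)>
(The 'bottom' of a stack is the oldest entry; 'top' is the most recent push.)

After 1 (visit(J)): cur=J back=1 fwd=0
After 2 (visit(D)): cur=D back=2 fwd=0
After 3 (visit(U)): cur=U back=3 fwd=0
After 4 (back): cur=D back=2 fwd=1
After 5 (visit(R)): cur=R back=3 fwd=0
After 6 (back): cur=D back=2 fwd=1
After 7 (back): cur=J back=1 fwd=2
After 8 (back): cur=HOME back=0 fwd=3

Answer: back: (empty)
current: HOME
forward: R,D,J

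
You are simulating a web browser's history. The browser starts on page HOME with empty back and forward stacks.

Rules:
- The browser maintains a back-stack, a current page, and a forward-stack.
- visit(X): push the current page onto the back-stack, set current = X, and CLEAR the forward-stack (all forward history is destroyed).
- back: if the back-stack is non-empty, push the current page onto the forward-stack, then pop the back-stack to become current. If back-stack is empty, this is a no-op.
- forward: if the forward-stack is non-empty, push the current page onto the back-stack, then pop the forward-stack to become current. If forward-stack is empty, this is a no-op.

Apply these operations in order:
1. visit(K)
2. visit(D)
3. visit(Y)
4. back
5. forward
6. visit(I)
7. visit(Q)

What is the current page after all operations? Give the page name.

Answer: Q

Derivation:
After 1 (visit(K)): cur=K back=1 fwd=0
After 2 (visit(D)): cur=D back=2 fwd=0
After 3 (visit(Y)): cur=Y back=3 fwd=0
After 4 (back): cur=D back=2 fwd=1
After 5 (forward): cur=Y back=3 fwd=0
After 6 (visit(I)): cur=I back=4 fwd=0
After 7 (visit(Q)): cur=Q back=5 fwd=0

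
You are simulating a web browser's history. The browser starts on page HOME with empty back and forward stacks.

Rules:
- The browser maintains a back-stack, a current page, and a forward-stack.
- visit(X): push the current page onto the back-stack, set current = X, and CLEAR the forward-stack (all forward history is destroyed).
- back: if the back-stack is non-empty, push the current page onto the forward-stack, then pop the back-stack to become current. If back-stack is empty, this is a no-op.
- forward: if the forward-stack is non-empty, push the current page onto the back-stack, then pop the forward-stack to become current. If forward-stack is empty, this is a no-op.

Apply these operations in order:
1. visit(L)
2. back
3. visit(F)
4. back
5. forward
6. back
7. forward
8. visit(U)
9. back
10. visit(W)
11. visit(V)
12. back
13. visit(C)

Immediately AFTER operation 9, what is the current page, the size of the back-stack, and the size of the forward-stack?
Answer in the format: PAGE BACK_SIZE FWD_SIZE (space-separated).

After 1 (visit(L)): cur=L back=1 fwd=0
After 2 (back): cur=HOME back=0 fwd=1
After 3 (visit(F)): cur=F back=1 fwd=0
After 4 (back): cur=HOME back=0 fwd=1
After 5 (forward): cur=F back=1 fwd=0
After 6 (back): cur=HOME back=0 fwd=1
After 7 (forward): cur=F back=1 fwd=0
After 8 (visit(U)): cur=U back=2 fwd=0
After 9 (back): cur=F back=1 fwd=1

F 1 1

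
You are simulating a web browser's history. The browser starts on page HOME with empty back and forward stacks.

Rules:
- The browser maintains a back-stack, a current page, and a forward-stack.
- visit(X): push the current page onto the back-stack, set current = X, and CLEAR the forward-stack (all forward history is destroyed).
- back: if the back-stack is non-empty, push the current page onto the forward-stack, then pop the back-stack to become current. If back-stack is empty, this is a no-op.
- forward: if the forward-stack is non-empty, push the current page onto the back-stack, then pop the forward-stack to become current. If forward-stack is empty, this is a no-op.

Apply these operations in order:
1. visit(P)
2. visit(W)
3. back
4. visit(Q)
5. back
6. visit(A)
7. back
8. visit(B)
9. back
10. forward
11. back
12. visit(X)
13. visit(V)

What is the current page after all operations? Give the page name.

Answer: V

Derivation:
After 1 (visit(P)): cur=P back=1 fwd=0
After 2 (visit(W)): cur=W back=2 fwd=0
After 3 (back): cur=P back=1 fwd=1
After 4 (visit(Q)): cur=Q back=2 fwd=0
After 5 (back): cur=P back=1 fwd=1
After 6 (visit(A)): cur=A back=2 fwd=0
After 7 (back): cur=P back=1 fwd=1
After 8 (visit(B)): cur=B back=2 fwd=0
After 9 (back): cur=P back=1 fwd=1
After 10 (forward): cur=B back=2 fwd=0
After 11 (back): cur=P back=1 fwd=1
After 12 (visit(X)): cur=X back=2 fwd=0
After 13 (visit(V)): cur=V back=3 fwd=0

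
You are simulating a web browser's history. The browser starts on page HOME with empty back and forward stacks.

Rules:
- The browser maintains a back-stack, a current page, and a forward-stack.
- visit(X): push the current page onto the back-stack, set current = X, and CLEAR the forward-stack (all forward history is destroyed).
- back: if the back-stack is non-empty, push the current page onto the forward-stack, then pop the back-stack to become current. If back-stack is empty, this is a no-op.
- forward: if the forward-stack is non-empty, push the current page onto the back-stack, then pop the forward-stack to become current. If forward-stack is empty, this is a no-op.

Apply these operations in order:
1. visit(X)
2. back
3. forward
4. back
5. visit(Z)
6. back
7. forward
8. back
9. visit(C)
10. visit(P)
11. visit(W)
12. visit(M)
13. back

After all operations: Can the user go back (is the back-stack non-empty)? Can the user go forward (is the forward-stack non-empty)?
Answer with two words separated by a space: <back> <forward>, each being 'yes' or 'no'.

After 1 (visit(X)): cur=X back=1 fwd=0
After 2 (back): cur=HOME back=0 fwd=1
After 3 (forward): cur=X back=1 fwd=0
After 4 (back): cur=HOME back=0 fwd=1
After 5 (visit(Z)): cur=Z back=1 fwd=0
After 6 (back): cur=HOME back=0 fwd=1
After 7 (forward): cur=Z back=1 fwd=0
After 8 (back): cur=HOME back=0 fwd=1
After 9 (visit(C)): cur=C back=1 fwd=0
After 10 (visit(P)): cur=P back=2 fwd=0
After 11 (visit(W)): cur=W back=3 fwd=0
After 12 (visit(M)): cur=M back=4 fwd=0
After 13 (back): cur=W back=3 fwd=1

Answer: yes yes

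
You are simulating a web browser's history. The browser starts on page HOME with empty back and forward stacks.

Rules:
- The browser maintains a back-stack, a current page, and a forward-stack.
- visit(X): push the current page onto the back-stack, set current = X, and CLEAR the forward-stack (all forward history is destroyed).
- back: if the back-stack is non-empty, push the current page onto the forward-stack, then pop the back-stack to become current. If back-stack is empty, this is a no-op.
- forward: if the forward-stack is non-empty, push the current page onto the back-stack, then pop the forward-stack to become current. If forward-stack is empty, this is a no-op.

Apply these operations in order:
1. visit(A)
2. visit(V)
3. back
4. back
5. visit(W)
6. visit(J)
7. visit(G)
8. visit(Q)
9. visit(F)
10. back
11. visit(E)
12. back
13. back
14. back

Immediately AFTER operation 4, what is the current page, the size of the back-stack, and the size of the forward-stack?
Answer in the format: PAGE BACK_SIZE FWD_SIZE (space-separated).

After 1 (visit(A)): cur=A back=1 fwd=0
After 2 (visit(V)): cur=V back=2 fwd=0
After 3 (back): cur=A back=1 fwd=1
After 4 (back): cur=HOME back=0 fwd=2

HOME 0 2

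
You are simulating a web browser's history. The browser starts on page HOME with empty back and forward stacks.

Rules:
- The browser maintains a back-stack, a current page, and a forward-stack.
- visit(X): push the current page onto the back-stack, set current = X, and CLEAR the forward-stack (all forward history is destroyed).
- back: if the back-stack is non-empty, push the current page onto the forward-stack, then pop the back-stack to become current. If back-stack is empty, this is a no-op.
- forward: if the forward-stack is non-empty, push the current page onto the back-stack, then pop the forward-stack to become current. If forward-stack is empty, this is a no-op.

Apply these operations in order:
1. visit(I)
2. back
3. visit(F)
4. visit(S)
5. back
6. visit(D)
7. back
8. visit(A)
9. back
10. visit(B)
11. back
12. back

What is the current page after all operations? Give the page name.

Answer: HOME

Derivation:
After 1 (visit(I)): cur=I back=1 fwd=0
After 2 (back): cur=HOME back=0 fwd=1
After 3 (visit(F)): cur=F back=1 fwd=0
After 4 (visit(S)): cur=S back=2 fwd=0
After 5 (back): cur=F back=1 fwd=1
After 6 (visit(D)): cur=D back=2 fwd=0
After 7 (back): cur=F back=1 fwd=1
After 8 (visit(A)): cur=A back=2 fwd=0
After 9 (back): cur=F back=1 fwd=1
After 10 (visit(B)): cur=B back=2 fwd=0
After 11 (back): cur=F back=1 fwd=1
After 12 (back): cur=HOME back=0 fwd=2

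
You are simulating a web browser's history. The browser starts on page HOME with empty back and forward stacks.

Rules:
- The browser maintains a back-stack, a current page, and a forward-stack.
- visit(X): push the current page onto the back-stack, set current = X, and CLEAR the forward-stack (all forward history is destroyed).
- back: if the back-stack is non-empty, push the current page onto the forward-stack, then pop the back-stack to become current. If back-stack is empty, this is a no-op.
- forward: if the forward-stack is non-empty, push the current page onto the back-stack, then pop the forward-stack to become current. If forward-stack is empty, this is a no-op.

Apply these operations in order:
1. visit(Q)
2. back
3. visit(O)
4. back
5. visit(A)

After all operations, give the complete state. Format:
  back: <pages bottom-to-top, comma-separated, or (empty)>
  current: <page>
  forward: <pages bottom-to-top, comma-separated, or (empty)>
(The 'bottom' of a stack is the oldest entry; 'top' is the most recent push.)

After 1 (visit(Q)): cur=Q back=1 fwd=0
After 2 (back): cur=HOME back=0 fwd=1
After 3 (visit(O)): cur=O back=1 fwd=0
After 4 (back): cur=HOME back=0 fwd=1
After 5 (visit(A)): cur=A back=1 fwd=0

Answer: back: HOME
current: A
forward: (empty)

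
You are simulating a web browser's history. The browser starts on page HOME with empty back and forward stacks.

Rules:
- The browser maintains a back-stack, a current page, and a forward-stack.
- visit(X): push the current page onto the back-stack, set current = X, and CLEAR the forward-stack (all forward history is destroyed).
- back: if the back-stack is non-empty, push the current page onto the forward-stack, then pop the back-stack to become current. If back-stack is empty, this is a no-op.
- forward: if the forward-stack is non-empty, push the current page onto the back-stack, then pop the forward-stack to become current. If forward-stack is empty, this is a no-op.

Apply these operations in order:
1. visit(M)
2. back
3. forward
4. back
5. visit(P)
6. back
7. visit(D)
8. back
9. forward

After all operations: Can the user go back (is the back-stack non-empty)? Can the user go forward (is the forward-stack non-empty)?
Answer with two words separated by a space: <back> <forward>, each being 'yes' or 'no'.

After 1 (visit(M)): cur=M back=1 fwd=0
After 2 (back): cur=HOME back=0 fwd=1
After 3 (forward): cur=M back=1 fwd=0
After 4 (back): cur=HOME back=0 fwd=1
After 5 (visit(P)): cur=P back=1 fwd=0
After 6 (back): cur=HOME back=0 fwd=1
After 7 (visit(D)): cur=D back=1 fwd=0
After 8 (back): cur=HOME back=0 fwd=1
After 9 (forward): cur=D back=1 fwd=0

Answer: yes no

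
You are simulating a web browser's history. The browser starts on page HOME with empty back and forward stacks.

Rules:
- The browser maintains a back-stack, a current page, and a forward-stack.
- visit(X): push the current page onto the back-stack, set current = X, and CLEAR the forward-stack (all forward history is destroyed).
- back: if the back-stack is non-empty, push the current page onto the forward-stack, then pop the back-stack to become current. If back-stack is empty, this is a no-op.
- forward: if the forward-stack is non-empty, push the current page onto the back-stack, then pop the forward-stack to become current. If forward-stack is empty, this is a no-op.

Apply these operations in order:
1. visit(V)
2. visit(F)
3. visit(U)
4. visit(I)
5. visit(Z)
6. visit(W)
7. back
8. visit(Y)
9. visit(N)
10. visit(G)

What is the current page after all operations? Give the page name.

After 1 (visit(V)): cur=V back=1 fwd=0
After 2 (visit(F)): cur=F back=2 fwd=0
After 3 (visit(U)): cur=U back=3 fwd=0
After 4 (visit(I)): cur=I back=4 fwd=0
After 5 (visit(Z)): cur=Z back=5 fwd=0
After 6 (visit(W)): cur=W back=6 fwd=0
After 7 (back): cur=Z back=5 fwd=1
After 8 (visit(Y)): cur=Y back=6 fwd=0
After 9 (visit(N)): cur=N back=7 fwd=0
After 10 (visit(G)): cur=G back=8 fwd=0

Answer: G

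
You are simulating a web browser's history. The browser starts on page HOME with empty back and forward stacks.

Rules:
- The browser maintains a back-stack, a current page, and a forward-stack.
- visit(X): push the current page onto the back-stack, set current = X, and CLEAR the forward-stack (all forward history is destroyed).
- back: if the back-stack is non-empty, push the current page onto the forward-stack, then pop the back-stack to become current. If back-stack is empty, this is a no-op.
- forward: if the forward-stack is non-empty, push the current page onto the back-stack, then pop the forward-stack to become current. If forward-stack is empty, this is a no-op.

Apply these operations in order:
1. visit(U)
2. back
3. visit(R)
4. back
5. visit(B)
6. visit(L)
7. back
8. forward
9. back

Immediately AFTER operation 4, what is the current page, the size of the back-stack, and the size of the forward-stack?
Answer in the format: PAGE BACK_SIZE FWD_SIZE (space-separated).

After 1 (visit(U)): cur=U back=1 fwd=0
After 2 (back): cur=HOME back=0 fwd=1
After 3 (visit(R)): cur=R back=1 fwd=0
After 4 (back): cur=HOME back=0 fwd=1

HOME 0 1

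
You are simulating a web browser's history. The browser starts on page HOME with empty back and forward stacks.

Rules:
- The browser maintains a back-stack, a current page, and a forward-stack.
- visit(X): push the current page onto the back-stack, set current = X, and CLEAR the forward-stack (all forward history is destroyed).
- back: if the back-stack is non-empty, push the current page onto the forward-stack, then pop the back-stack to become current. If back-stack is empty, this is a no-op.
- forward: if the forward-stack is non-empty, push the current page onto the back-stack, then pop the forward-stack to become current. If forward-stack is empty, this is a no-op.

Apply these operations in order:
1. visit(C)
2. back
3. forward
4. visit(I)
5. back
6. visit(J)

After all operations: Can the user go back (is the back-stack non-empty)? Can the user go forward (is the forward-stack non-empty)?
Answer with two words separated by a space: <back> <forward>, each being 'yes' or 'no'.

Answer: yes no

Derivation:
After 1 (visit(C)): cur=C back=1 fwd=0
After 2 (back): cur=HOME back=0 fwd=1
After 3 (forward): cur=C back=1 fwd=0
After 4 (visit(I)): cur=I back=2 fwd=0
After 5 (back): cur=C back=1 fwd=1
After 6 (visit(J)): cur=J back=2 fwd=0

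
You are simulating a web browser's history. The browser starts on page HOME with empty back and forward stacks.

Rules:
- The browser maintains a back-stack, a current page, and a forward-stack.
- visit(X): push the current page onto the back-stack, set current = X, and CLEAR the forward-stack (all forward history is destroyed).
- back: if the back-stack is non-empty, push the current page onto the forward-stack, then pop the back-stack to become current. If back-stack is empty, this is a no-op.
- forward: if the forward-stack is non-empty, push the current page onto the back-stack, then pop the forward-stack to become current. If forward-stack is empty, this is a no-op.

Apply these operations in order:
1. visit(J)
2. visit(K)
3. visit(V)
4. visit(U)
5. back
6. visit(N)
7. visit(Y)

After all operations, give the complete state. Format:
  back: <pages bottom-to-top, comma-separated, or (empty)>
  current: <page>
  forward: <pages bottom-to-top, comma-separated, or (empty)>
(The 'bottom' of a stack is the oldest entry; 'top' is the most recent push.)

After 1 (visit(J)): cur=J back=1 fwd=0
After 2 (visit(K)): cur=K back=2 fwd=0
After 3 (visit(V)): cur=V back=3 fwd=0
After 4 (visit(U)): cur=U back=4 fwd=0
After 5 (back): cur=V back=3 fwd=1
After 6 (visit(N)): cur=N back=4 fwd=0
After 7 (visit(Y)): cur=Y back=5 fwd=0

Answer: back: HOME,J,K,V,N
current: Y
forward: (empty)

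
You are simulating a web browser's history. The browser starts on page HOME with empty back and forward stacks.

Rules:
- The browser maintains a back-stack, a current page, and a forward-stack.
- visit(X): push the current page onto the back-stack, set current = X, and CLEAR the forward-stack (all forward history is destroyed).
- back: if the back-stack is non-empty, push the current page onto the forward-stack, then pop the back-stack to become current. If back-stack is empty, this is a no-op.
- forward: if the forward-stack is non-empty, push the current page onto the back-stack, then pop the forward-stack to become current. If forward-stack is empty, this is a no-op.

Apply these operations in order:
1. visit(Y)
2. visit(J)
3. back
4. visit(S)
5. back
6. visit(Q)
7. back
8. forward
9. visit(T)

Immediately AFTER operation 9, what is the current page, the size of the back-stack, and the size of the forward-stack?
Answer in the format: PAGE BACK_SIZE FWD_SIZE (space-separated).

After 1 (visit(Y)): cur=Y back=1 fwd=0
After 2 (visit(J)): cur=J back=2 fwd=0
After 3 (back): cur=Y back=1 fwd=1
After 4 (visit(S)): cur=S back=2 fwd=0
After 5 (back): cur=Y back=1 fwd=1
After 6 (visit(Q)): cur=Q back=2 fwd=0
After 7 (back): cur=Y back=1 fwd=1
After 8 (forward): cur=Q back=2 fwd=0
After 9 (visit(T)): cur=T back=3 fwd=0

T 3 0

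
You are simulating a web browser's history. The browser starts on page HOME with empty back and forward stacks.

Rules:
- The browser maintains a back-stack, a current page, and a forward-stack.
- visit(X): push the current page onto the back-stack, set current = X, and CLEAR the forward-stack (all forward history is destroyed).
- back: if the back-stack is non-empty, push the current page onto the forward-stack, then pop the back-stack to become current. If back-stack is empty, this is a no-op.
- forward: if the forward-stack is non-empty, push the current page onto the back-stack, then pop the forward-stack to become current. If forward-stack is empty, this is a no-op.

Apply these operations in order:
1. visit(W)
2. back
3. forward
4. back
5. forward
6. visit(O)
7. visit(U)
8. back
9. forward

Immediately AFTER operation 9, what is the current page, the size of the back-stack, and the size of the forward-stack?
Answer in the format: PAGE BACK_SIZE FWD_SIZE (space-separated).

After 1 (visit(W)): cur=W back=1 fwd=0
After 2 (back): cur=HOME back=0 fwd=1
After 3 (forward): cur=W back=1 fwd=0
After 4 (back): cur=HOME back=0 fwd=1
After 5 (forward): cur=W back=1 fwd=0
After 6 (visit(O)): cur=O back=2 fwd=0
After 7 (visit(U)): cur=U back=3 fwd=0
After 8 (back): cur=O back=2 fwd=1
After 9 (forward): cur=U back=3 fwd=0

U 3 0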